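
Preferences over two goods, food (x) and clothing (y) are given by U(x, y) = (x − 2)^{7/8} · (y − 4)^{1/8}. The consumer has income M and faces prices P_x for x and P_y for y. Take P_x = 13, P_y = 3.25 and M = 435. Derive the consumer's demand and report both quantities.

x* = 28.6538, y* = 19.2308

Let x' = x−2, y' = y−4. MRS = 7·y'/x' = P_x/P_y.
Substituting into the budget: x* = 2 + 0.875·(M − 2·P_x − 4·P_y)/P_x, and y* = 4 + 0.125·(…)/P_y.
Discretionary income = 435 − 2·13 − 4·3.25 = 396; x* = 2 + 0.875·396/13 = 28.6538; y* = 4 + 0.125·396/3.25 = 19.2308.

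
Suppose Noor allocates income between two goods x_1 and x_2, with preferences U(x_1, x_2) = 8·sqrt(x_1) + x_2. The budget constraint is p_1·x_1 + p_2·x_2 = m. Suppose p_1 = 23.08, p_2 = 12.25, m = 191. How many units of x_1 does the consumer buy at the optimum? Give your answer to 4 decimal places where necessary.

x_1* = 4.5073

MU_x_1 = 4/√x_1, MU_x_2 = 1. Tangency: 4/√x_1 = p_1/p_2.
Solve: √x_1 = 4·p_2/p_1, so x_1*(p_1,p_2) = (4·p_2/p_1)², and x_2* = (m − p_1·x_1*)/p_2.
Plugging in: x_1* = (4·12.25/23.08)² = 4.5073.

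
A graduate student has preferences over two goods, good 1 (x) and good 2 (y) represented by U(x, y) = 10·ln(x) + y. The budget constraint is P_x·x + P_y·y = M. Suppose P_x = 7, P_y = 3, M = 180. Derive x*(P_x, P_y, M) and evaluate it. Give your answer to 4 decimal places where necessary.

x* = 4.2857

So x*(P_x,P_y) = 10·P_y/P_x, independent of income; and y* = (M − 10·P_y)/P_y.
At the given prices: x* = 10·3/7 = 4.2857.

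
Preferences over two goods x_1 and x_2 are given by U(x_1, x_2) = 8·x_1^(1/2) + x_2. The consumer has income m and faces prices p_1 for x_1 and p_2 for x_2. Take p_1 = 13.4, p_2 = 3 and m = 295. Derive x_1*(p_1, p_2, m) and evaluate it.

x_1* = 0.802

Utility is quasi-linear in x_2; the FOC for x_1 is 4/√x_1 = p_1/p_2.
Thus x_1* = (4·p_2/p_1)² — independent of m — with the rest of income spent on x_2.
Plugging in: x_1* = (4·3/13.4)² = 0.802.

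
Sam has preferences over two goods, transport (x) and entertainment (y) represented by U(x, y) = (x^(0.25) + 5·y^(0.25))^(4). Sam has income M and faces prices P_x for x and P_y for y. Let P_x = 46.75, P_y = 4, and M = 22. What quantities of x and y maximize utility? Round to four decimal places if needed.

x* = 0.0231, y* = 5.2304

From the CES first-order condition, (1/5)·(y/x)^(0.75) = P_x/P_y.
Solve for the ratio: y/x = [5·P_x/P_y]^(4/3).
With the ratio pinned down, the budget gives x* = M/(P_x + P_y·(y/x)) and y* = (y/x)·x*.
Numerically y/x = 226.771691, so x* = 22/(46.75 + 4·226.771691) = 0.0231 and y* = 226.771691·0.0231 = 5.2304.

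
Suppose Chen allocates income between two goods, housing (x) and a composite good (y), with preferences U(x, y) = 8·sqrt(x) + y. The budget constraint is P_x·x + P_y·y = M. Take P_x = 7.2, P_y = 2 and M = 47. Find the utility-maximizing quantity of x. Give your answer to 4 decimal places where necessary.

x* = 1.2346

Set MRS = P_x/P_y: 4·x^(−1/2) = P_x/P_y.
Solve: √x = 4·P_y/P_x, so x*(P_x,P_y) = (4·P_y/P_x)², and y* = (M − P_x·x*)/P_y.
Plugging in: x* = (4·2/7.2)² = 1.2346.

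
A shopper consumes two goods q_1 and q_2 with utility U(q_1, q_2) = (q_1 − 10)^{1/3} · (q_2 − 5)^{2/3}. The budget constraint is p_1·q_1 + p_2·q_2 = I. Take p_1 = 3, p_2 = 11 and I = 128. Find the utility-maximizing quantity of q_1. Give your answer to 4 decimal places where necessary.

Substituting into the budget: q_1* = 10 + 1/3·(I − 10·p_1 − 5·p_2)/p_1, and q_2* = 5 + 2/3·(…)/p_2.
Discretionary income = 128 − 10·3 − 5·11 = 43; q_1* = 10 + 1/3·43/3 = 14.7778.

q_1* = 14.7778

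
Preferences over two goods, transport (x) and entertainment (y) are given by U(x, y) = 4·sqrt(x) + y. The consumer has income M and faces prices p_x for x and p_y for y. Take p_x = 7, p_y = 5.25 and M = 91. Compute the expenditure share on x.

share on x = 0.1731

Utility is quasi-linear in y; the FOC for x is 2/√x = p_x/p_y.
Solve: √x = 2·p_y/p_x, so x*(p_x,p_y) = (2·p_y/p_x)², and y* = (M − p_x·x*)/p_y.
Plugging in: x* = (2·5.25/7)² = 2.25, y* = 14.3333.
Expenditure on x: 7·2.25 = 15.75; share = 0.1731.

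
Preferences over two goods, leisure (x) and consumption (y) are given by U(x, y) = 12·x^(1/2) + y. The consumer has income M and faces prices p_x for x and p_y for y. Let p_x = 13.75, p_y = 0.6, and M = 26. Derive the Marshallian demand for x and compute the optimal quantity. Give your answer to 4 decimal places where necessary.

Set MRS = p_x/p_y: 6·x^(−1/2) = p_x/p_y.
Thus x* = (6·p_y/p_x)² — independent of M — with the rest of income spent on y.
Plugging in: x* = (6·0.6/13.75)² = 0.0685.

x* = 0.0685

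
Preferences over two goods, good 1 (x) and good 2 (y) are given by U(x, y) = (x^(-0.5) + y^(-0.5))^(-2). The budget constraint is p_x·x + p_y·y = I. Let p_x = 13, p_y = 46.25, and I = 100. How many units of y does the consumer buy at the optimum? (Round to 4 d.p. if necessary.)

MRS = MU_x/MU_y = (y/x)^(1.5). Set equal to p_x/p_y.
Solve for the ratio: y/x = [p_x/p_y]^(2/3).
Substitute y = (y/x)·x into the budget: x* = I/(p_x + p_y·(y/x)).
Numerically y/x = 0.429096, so x* = 100/(13 + 46.25·0.429096) = 3.0445 and y* = 0.429096·3.0445 = 1.3064.

y* = 1.3064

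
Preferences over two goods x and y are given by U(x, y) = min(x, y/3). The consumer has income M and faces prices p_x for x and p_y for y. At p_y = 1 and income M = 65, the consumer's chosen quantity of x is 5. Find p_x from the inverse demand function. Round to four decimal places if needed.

Leontief preferences: the optimum is at the kink where x/1 = y/3, i.e. y = 3·x.
Budget: p_x·x + p_y·3·x = M, so (p_x + 3·p_y)·x = M.
Demand: x*(p_x,p_y,M) = M/(p_x + 3·p_y), y* = 3·M/(p_x + 3·p_y).
Set x* = 5 in the demand function and solve for p_x: p_x = 10.

p_x = 10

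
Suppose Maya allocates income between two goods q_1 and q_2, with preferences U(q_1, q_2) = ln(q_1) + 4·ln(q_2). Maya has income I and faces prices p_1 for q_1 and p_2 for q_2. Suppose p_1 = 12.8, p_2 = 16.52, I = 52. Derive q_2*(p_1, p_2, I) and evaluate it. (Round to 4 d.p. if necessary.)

q_2* = 2.5182

Tangency: MRS = (1/4)·q_2/q_1 = p_1/p_2.
So p_2·q_2 = 4·p_1·q_1; combined with the budget, a share 0.2 of income goes to q_1.
Demand: q_1*(p_1,p_2,I) = 0.2·I/p_1 and q_2* = 0.8·I/p_2.
At p_1=12.8, p_2=16.52, I=52: q_2* = 0.8·52/16.52 = 2.5182.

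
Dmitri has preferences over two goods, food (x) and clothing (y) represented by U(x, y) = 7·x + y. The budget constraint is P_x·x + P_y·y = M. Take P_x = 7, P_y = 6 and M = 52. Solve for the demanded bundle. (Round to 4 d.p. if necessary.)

Perfect substitutes: compare marginal utility per dollar. 7/P_x vs 1/P_y → 1 vs 0.1667.
x gives more utility per dollar, so spend all income on x: x* = M/P_x, y* = 0.
Numerically: x* = 7.4286, y* = 0.

x* = 7.4286, y* = 0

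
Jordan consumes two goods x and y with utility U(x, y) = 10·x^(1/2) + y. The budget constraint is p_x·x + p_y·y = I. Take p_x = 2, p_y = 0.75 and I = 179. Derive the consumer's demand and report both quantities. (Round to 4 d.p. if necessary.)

x* = 3.5156, y* = 229.2917

Plugging in: x* = (5·0.75/2)² = 3.5156, y* = 229.2917.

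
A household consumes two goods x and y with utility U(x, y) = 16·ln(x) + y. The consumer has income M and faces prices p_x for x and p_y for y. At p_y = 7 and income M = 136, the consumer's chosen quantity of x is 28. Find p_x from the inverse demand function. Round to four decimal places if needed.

p_x = 4

Set MRS = p_x/p_y: (16/x)/1 = p_x/p_y.
So x*(p_x,p_y) = 16·p_y/p_x, independent of income; and y* = (M − 16·p_y)/p_y.
Set x* = 28 in the demand function and solve for p_x: p_x = 4.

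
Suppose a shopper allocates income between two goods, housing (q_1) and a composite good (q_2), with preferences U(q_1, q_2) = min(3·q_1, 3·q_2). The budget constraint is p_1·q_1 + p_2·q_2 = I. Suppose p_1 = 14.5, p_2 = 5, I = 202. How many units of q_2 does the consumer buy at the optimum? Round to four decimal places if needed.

q_2* = 10.359

With perfect complements, no substitution: consume in ratio q_1:q_2 = 3:3.
Budget: p_1·q_1 + p_2·q_1 = I, so (3·p_1 + 3·p_2)·q_1 = 3·I.
Demand: q_1*(p_1,p_2,I) = 3·I/(3·p_1 + 3·p_2), q_2* = 3·I/(3·p_1 + 3·p_2).
Here 3·14.5 + 3·5 = 58.5, giving q_2* = 10.359.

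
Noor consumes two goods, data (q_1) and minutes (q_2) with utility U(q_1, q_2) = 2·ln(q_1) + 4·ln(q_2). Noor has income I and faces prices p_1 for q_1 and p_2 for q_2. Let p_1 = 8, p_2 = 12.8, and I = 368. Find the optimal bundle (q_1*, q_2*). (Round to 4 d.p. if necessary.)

q_1* = 15.3333, q_2* = 19.1667

The MRS is (1/2)·q_2/q_1. Set MRS = p_1/p_2.
Rearranging, p_2·q_2 = 2·p_1·q_1. Substituting into the budget gives p_1·q_1·(1 + 2) = I.
Demand: q_1*(p_1,p_2,I) = 1/3·I/p_1 and q_2* = 2/3·I/p_2.
At p_1=8, p_2=12.8, I=368: q_1* = 1/3·368/8 = 15.3333, q_2* = 19.1667.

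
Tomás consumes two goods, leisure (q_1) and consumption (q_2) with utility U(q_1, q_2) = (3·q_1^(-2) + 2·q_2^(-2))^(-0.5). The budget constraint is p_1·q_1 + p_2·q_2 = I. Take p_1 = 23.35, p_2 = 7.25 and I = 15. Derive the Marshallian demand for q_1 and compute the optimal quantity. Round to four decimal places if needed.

q_1* = 0.4587

MU_q_1 ∝ 3·q_1^(-3), MU_q_2 ∝ 2·q_2^(-3), so MRS = (3/2)·(q_2/q_1)^(3) = p_1/p_2.
Solve for the ratio: q_2/q_1 = [(2/3)·p_1/p_2]^(1/3).
With the ratio pinned down, the budget gives q_1* = I/(p_1 + p_2·(q_2/q_1)) and q_2* = (q_2/q_1)·q_1*.
Numerically q_2/q_1 = 1.290088, so q_1* = 15/(23.35 + 7.25·1.290088) = 0.4587.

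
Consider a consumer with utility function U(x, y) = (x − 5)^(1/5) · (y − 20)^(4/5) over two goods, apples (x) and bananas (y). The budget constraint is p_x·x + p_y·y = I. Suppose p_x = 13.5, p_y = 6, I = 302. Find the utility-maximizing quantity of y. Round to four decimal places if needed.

y* = 35.2667

This is Cobb-Douglas in (x−5, y−20): tangency gives 0.2·p_y·(y−20) = 0.8·p_x·(x−5).
After buying the subsistence bundle (5, 20), a share 0.2 of the remaining income goes to x: x* = 5 + 0.2·(I − 5p_x − 20p_y)/p_x.
Discretionary income = 302 − 5·13.5 − 20·6 = 114.5; y* = 20 + 0.8·114.5/6 = 35.2667.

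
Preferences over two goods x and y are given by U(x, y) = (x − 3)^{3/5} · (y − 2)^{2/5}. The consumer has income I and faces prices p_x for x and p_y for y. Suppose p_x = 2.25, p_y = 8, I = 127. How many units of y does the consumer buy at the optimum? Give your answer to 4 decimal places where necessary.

After buying the subsistence bundle (3, 2), a share 0.6 of the remaining income goes to x: x* = 3 + 0.6·(I − 3p_x − 2p_y)/p_x.
Discretionary income = 127 − 3·2.25 − 2·8 = 104.25; y* = 2 + 0.4·104.25/8 = 7.2125.

y* = 7.2125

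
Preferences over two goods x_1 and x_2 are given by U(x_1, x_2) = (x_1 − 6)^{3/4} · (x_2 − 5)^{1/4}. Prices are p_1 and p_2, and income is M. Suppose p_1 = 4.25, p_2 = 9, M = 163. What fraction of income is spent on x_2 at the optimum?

share on x_2 = 0.4179

This is Cobb-Douglas in (x_1−6, x_2−5): tangency gives 0.75·p_2·(x_2−5) = 0.25·p_1·(x_1−6).
After buying the subsistence bundle (6, 5), a share 0.75 of the remaining income goes to x_1: x_1* = 6 + 0.75·(M − 6p_1 − 5p_2)/p_1.
Discretionary income = 163 − 6·4.25 − 5·9 = 92.5; x_1* = 6 + 0.75·92.5/4.25 = 22.3235; x_2* = 5 + 0.25·92.5/9 = 7.5694.
Expenditure on x_2: 9·7.5694 = 68.125; share = 0.4179.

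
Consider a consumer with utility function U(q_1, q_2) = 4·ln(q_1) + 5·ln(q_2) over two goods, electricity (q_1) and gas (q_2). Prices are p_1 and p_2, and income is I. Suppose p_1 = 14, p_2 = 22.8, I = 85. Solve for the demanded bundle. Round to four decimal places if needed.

q_1* = 2.6984, q_2* = 2.0712

MU_q_1/MU_q_2 = (4·q_2)/(5·q_1); tangency sets this equal to p_1/p_2.
Rearranging, p_2·q_2 = (5/4)·p_1·q_1. Substituting into the budget gives p_1·q_1·(1 + (5/4)) = I.
Demand: q_1*(p_1,p_2,I) = 4/9·I/p_1 and q_2* = 5/9·I/p_2.
At p_1=14, p_2=22.8, I=85: q_1* = 4/9·85/14 = 2.6984, q_2* = 2.0712.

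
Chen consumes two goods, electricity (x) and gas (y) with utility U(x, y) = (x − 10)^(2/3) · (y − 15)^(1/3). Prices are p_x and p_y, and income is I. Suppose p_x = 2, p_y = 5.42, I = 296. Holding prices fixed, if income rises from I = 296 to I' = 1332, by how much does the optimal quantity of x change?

Δx* = 345.3333

After buying the subsistence bundle (10, 15), a share 2/3 of the remaining income goes to x: x* = 10 + 2/3·(I − 10p_x − 15p_y)/p_x.
Discretionary income = 296 − 10·2 − 15·5.42 = 194.7; x* = 10 + 2/3·194.7/2 = 74.9.
At I' = 1332: x* = 420.2333. Change: 420.2333 − 74.9 = 345.3333.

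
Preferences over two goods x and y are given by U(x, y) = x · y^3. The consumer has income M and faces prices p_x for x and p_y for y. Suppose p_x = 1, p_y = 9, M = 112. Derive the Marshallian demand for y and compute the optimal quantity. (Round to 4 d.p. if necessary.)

MU_x/MU_y = (y)/(3·x); tangency sets this equal to p_x/p_y.
So p_y·y = 3·p_x·x; combined with the budget, a share 0.25 of income goes to x.
Demand: x*(p_x,p_y,M) = 0.25·M/p_x and y* = 0.75·M/p_y.
At p_x=1, p_y=9, M=112: y* = 0.75·112/9 = 9.3333.

y* = 9.3333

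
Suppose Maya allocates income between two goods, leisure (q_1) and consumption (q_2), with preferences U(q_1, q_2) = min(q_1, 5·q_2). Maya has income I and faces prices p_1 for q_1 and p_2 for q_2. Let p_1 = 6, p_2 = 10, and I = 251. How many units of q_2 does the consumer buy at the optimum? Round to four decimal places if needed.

With perfect complements, no substitution: consume in ratio q_1:q_2 = 5:1.
Budget: p_1·q_1 + p_2·(1/5)·q_1 = I, so (5·p_1 + p_2)·q_1 = 5·I.
Demand: q_1*(p_1,p_2,I) = 5·I/(5·p_1 + p_2), q_2* = I/(5·p_1 + p_2).
Here 5·6 + 10 = 40, giving q_2* = 6.275.

q_2* = 6.275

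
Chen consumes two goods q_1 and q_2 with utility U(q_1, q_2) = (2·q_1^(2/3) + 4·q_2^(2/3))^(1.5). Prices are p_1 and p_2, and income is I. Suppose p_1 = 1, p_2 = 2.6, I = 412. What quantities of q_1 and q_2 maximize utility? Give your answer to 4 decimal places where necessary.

q_1* = 188.6938, q_2* = 85.887

MU_q_1 ∝ 2·q_1^(-1/3), MU_q_2 ∝ 4·q_2^(-1/3), so MRS = (1/2)·(q_2/q_1)^(1/3) = p_1/p_2.
Solve for the ratio: q_2/q_1 = [2·p_1/p_2]^(3).
With the ratio pinned down, the budget gives q_1* = I/(p_1 + p_2·(q_2/q_1)) and q_2* = (q_2/q_1)·q_1*.
Numerically q_2/q_1 = 0.455166, so q_1* = 412/(1 + 2.6·0.455166) = 188.6938 and q_2* = 0.455166·188.6938 = 85.887.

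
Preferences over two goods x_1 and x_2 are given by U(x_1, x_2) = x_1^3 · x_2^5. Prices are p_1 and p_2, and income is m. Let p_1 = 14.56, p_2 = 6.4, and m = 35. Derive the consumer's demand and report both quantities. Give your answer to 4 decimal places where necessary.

Tangency: MRS = (3/5)·x_2/x_1 = p_1/p_2.
So 3·p_2·x_2 = 5·p_1·x_1; combined with the budget, a share 0.375 of income goes to x_1.
Demand: x_1*(p_1,p_2,m) = 0.375·m/p_1 and x_2* = 0.625·m/p_2.
At p_1=14.56, p_2=6.4, m=35: x_1* = 0.375·35/14.56 = 0.9014, x_2* = 3.418.

x_1* = 0.9014, x_2* = 3.418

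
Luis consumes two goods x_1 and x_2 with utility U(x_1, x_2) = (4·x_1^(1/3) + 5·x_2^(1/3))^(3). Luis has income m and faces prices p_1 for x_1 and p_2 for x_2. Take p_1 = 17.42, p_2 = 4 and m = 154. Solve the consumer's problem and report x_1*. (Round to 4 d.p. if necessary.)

x_1* = 2.2572

From the CES first-order condition, (4/5)·(x_2/x_1)^(2/3) = p_1/p_2.
Solve for the ratio: x_2/x_1 = [(5/4)·p_1/p_2]^(1.5).
With the ratio pinned down, the budget gives x_1* = m/(p_1 + p_2·(x_2/x_1)) and x_2* = (x_2/x_1)·x_1*.
Numerically x_2/x_1 = 12.701273, so x_1* = 154/(17.42 + 4·12.701273) = 2.2572.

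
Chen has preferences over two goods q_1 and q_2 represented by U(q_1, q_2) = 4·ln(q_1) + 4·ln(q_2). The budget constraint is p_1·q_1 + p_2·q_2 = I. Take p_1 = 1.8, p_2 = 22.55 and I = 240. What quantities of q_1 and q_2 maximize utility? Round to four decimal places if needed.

MU_q_1/MU_q_2 = (4·q_2)/(4·q_1); tangency sets this equal to p_1/p_2.
So 4·p_2·q_2 = 4·p_1·q_1; combined with the budget, a share 0.5 of income goes to q_1.
Demand: q_1*(p_1,p_2,I) = 0.5·I/p_1 and q_2* = 0.5·I/p_2.
At p_1=1.8, p_2=22.55, I=240: q_1* = 0.5·240/1.8 = 66.6667, q_2* = 5.3215.

q_1* = 66.6667, q_2* = 5.3215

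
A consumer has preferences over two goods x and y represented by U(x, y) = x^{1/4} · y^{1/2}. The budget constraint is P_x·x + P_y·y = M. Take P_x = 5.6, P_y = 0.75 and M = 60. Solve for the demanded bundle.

x* = 3.5714, y* = 53.3333

At P_x=5.6, P_y=0.75, M=60: x* = 1/3·60/5.6 = 3.5714, y* = 53.3333.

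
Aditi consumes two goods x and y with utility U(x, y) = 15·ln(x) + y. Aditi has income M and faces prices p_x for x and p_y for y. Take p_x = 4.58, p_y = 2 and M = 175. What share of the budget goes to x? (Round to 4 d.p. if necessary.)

share on x = 0.1714

So x*(p_x,p_y) = 15·p_y/p_x, independent of income; and y* = (M − 15·p_y)/p_y.
At the given prices: x* = 15·2/4.58 = 6.5502, and y* = 72.5.
Expenditure on x: 4.58·6.5502 = 30; share = 0.1714.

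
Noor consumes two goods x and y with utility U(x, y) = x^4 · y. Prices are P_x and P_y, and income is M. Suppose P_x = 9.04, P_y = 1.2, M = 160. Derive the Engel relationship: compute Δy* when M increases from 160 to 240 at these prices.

The MRS is 4·y/x. Set MRS = P_x/P_y.
Rearranging, P_y·y = (1/4)·P_x·x. Substituting into the budget gives P_x·x·(1 + (1/4)) = M.
Demand: x*(P_x,P_y,M) = 0.8·M/P_x and y* = 0.2·M/P_y.
At P_x=9.04, P_y=1.2, M=160: y* = 0.2·160/1.2 = 26.6667.
At M' = 240: y* = 40. Change: 40 − 26.6667 = 13.3333.

Δy* = 13.3333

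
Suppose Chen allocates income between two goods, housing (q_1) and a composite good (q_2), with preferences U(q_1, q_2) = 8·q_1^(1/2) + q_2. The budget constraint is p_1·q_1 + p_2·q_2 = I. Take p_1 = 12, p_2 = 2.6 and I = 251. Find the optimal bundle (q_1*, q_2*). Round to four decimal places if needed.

q_1* = 0.7511, q_2* = 93.0718

Utility is quasi-linear in q_2; the FOC for q_1 is 4/√q_1 = p_1/p_2.
Thus q_1* = (4·p_2/p_1)² — independent of I — with the rest of income spent on q_2.
Plugging in: q_1* = (4·2.6/12)² = 0.7511, q_2* = 93.0718.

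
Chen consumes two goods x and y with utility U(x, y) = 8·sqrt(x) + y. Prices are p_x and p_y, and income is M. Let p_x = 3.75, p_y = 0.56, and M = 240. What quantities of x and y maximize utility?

x* = 0.3568, y* = 426.1821

Utility is quasi-linear in y; the FOC for x is 4/√x = p_x/p_y.
Thus x* = (4·p_y/p_x)² — independent of M — with the rest of income spent on y.
Plugging in: x* = (4·0.56/3.75)² = 0.3568, y* = 426.1821.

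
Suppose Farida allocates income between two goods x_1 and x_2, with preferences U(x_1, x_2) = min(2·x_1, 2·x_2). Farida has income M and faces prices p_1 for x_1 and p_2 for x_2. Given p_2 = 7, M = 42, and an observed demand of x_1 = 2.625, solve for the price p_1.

p_1 = 9

Leontief preferences: the optimum is at the kink where x_1/2 = x_2/2, i.e. x_2 = x_1.
Budget: p_1·x_1 + p_2·x_1 = M, so (2·p_1 + 2·p_2)·x_1 = 2·M.
Demand: x_1*(p_1,p_2,M) = 2·M/(2·p_1 + 2·p_2), x_2* = 2·M/(2·p_1 + 2·p_2).
Set x_1* = 2.625 in the demand function and solve for p_1: p_1 = 9.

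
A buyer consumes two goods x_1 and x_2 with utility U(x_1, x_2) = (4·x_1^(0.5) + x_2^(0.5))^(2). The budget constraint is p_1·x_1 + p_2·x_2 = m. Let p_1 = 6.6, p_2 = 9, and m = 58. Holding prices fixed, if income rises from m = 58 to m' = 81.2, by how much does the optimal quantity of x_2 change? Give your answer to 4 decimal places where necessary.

MU_x_1 ∝ 4·x_1^(-0.5), MU_x_2 ∝ x_2^(-0.5), so MRS = 4·(x_2/x_1)^(0.5) = p_1/p_2.
Hence x_2/x_1 = ((1/4)·p_1/p_2)^(1/(0.5)), i.e. raised to the 2 power.
With the ratio pinned down, the budget gives x_1* = m/(p_1 + p_2·(x_2/x_1)) and x_2* = (x_2/x_1)·x_1*.
Numerically x_2/x_1 = 0.033611, so x_1* = 58/(6.6 + 9·0.033611) = 8.4028 and x_2* = 0.033611·8.4028 = 0.2824.
At m' = 81.2: x_2* = 0.3954. Change: 0.3954 − 0.2824 = 0.113.

Δx_2* = 0.113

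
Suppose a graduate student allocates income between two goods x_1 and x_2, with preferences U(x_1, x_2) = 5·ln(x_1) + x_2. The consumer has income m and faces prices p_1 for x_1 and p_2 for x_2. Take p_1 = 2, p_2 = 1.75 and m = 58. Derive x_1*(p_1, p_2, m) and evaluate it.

x_1* = 4.375

MU_x_1 = 5/x_1, MU_x_2 = 1. Tangency: 5/x_1 = p_1/p_2.
So x_1*(p_1,p_2) = 5·p_2/p_1, independent of income; and x_2* = (m − 5·p_2)/p_2.
At the given prices: x_1* = 5·1.75/2 = 4.375.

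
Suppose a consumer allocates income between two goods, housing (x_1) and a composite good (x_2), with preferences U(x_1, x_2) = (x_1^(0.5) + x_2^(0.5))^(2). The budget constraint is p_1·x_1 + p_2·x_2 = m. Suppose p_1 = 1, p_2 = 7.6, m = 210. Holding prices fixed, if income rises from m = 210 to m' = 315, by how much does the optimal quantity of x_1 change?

Δx_1* = 92.7907

MRS = MU_x_1/MU_x_2 = (x_2/x_1)^(0.5). Set equal to p_1/p_2.
Hence x_2/x_1 = (p_1/p_2)^(1/(0.5)), i.e. raised to the 2 power.
With the ratio pinned down, the budget gives x_1* = m/(p_1 + p_2·(x_2/x_1)) and x_2* = (x_2/x_1)·x_1*.
Numerically x_2/x_1 = 0.017313, so x_1* = 210/(1 + 7.6·0.017313) = 185.5814.
At m' = 315: x_1* = 278.3721. Change: 278.3721 − 185.5814 = 92.7907.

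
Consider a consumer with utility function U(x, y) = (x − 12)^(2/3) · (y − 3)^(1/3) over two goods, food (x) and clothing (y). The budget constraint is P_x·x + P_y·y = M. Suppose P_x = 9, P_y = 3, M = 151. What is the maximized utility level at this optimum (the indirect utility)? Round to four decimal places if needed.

Let x' = x−12, y' = y−3. MRS = 2·y'/x' = P_x/P_y.
Substituting into the budget: x* = 12 + 2/3·(M − 12·P_x − 3·P_y)/P_x, and y* = 3 + 1/3·(…)/P_y.
Discretionary income = 151 − 12·9 − 3·3 = 34; x* = 12 + 2/3·34/9 = 14.5185; y* = 3 + 1/3·34/3 = 6.7778.
Utility at the optimum: U(14.5185, 6.7778) = 2.883.

V = 2.883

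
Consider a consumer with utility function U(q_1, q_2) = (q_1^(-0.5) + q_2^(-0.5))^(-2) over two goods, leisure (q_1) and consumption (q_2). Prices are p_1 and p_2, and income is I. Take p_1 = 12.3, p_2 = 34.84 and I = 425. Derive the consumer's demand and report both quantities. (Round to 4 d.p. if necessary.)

q_1* = 14.3082, q_2* = 7.1472

MU_q_1 ∝ q_1^(-1.5), MU_q_2 ∝ q_2^(-1.5), so MRS = (q_2/q_1)^(1.5) = p_1/p_2.
Solve for the ratio: q_2/q_1 = [p_1/p_2]^(2/3).
Substitute q_2 = (q_2/q_1)·q_1 into the budget: q_1* = I/(p_1 + p_2·(q_2/q_1)).
Numerically q_2/q_1 = 0.499518, so q_1* = 425/(12.3 + 34.84·0.499518) = 14.3082 and q_2* = 0.499518·14.3082 = 7.1472.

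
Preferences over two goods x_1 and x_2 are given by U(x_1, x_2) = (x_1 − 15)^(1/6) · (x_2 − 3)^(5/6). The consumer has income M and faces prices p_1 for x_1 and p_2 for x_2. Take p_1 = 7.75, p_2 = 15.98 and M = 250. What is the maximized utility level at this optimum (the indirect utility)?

Discretionary income = 250 − 15·7.75 − 3·15.98 = 85.81; x_1* = 15 + 1/6·85.81/7.75 = 16.8454; x_2* = 3 + 5/6·85.81/15.98 = 7.4749.
Utility at the optimum: U(16.8454, 7.4749) = 3.8607.

V = 3.8607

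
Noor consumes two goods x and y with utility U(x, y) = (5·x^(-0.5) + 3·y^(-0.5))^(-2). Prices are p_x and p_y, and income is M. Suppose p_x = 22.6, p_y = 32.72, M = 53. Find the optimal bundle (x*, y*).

From the CES first-order condition, (5/3)·(y/x)^(1.5) = p_x/p_y.
Solve for the ratio: y/x = [(3/5)·p_x/p_y]^(2/3).
With the ratio pinned down, the budget gives x* = M/(p_x + p_y·(y/x)) and y* = (y/x)·x*.
Numerically y/x = 0.555859, so x* = 53/(22.6 + 32.72·0.555859) = 1.2994 and y* = 0.555859·1.2994 = 0.7223.

x* = 1.2994, y* = 0.7223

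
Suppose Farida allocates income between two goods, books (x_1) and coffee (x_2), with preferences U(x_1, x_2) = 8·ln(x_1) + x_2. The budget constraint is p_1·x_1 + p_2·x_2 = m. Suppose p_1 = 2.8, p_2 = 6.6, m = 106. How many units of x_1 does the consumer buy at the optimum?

x_1* = 18.8571

MU_x_1 = 8/x_1, MU_x_2 = 1. Tangency: 8/x_1 = p_1/p_2.
So x_1*(p_1,p_2) = 8·p_2/p_1, independent of income; and x_2* = (m − 8·p_2)/p_2.
At the given prices: x_1* = 8·6.6/2.8 = 18.8571.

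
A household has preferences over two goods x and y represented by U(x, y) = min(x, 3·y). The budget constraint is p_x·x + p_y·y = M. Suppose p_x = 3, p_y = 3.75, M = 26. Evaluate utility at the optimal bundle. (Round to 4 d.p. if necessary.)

Demand: x*(p_x,p_y,M) = 3·M/(3·p_x + p_y), y* = M/(3·p_x + p_y).
Here 3·3 + 3.75 = 12.75, giving x* = 6.1176 and y* = 2.0392.
Utility at the optimum: U(6.1176, 2.0392) = 6.1176.

V = 6.1176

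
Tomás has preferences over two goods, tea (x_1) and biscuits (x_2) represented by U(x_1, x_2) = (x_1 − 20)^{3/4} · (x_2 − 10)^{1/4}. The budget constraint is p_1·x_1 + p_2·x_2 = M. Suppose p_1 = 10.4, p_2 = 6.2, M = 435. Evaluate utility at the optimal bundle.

V = 10.2894

Let x_1' = x_1−20, x_2' = x_2−10. MRS = 3·x_2'/x_1' = p_1/p_2.
Substituting into the budget: x_1* = 20 + 0.75·(M − 20·p_1 − 10·p_2)/p_1, and x_2* = 10 + 0.25·(…)/p_2.
Discretionary income = 435 − 20·10.4 − 10·6.2 = 165; x_1* = 20 + 0.75·165/10.4 = 31.899; x_2* = 10 + 0.25·165/6.2 = 16.6532.
Utility at the optimum: U(31.899, 16.6532) = 10.2894.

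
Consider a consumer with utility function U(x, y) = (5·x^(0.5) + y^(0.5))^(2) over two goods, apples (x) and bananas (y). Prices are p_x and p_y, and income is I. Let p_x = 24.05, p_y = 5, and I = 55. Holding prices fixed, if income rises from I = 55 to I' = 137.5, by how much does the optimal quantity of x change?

MRS = MU_x/MU_y = 5·(y/x)^(0.5). Set equal to p_x/p_y.
Solve for the ratio: y/x = [(1/5)·p_x/p_y]^(2).
Substitute y = (y/x)·x into the budget: x* = I/(p_x + p_y·(y/x)).
Numerically y/x = 0.925444, so x* = 55/(24.05 + 5·0.925444) = 1.9179.
At I' = 137.5: x* = 4.7947. Change: 4.7947 − 1.9179 = 2.8768.

Δx* = 2.8768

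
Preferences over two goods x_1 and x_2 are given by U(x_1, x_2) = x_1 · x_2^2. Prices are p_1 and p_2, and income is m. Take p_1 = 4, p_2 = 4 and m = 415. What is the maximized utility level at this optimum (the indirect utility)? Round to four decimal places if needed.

Tangency: MRS = (1/2)·x_2/x_1 = p_1/p_2.
So p_2·x_2 = 2·p_1·x_1; combined with the budget, a share 1/3 of income goes to x_1.
Demand: x_1*(p_1,p_2,m) = 1/3·m/p_1 and x_2* = 2/3·m/p_2.
At p_1=4, p_2=4, m=415: x_1* = 1/3·415/4 = 34.5833, x_2* = 69.1667.
Utility at the optimum: U(34.5833, 69.1667) = 165447.6273.

V = 165447.6273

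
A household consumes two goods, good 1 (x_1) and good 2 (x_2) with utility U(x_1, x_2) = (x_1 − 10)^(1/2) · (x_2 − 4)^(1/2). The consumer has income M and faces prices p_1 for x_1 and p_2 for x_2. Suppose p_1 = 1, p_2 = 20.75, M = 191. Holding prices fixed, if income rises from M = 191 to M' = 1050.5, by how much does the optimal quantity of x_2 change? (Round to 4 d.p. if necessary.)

Δx_2* = 20.7108

Discretionary income = 191 − 10·1 − 4·20.75 = 98; x_2* = 4 + 0.5·98/20.75 = 6.3614.
At M' = 1050.5: x_2* = 27.0723. Change: 27.0723 − 6.3614 = 20.7108.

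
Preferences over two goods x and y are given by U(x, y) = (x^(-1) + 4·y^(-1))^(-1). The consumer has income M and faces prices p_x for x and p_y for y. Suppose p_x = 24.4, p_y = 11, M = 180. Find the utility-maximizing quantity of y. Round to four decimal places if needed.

y* = 9.3792

MU_x ∝ x^(-2), MU_y ∝ 4·y^(-2), so MRS = (1/4)·(y/x)^(2) = p_x/p_y.
Hence y/x = (4·p_x/p_y)^(1/(2)), i.e. raised to the 0.5 power.
With the ratio pinned down, the budget gives x* = M/(p_x + p_y·(y/x)) and y* = (y/x)·x*.
Numerically y/x = 2.978712, so x* = 180/(24.4 + 11·2.978712) = 3.1487 and y* = 2.978712·3.1487 = 9.3792.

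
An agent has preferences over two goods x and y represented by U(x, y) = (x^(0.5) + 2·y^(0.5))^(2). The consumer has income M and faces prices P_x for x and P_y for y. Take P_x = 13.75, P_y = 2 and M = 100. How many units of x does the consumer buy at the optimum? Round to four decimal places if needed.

Numerically y/x = 189.0625, so x* = 100/(13.75 + 2·189.0625) = 0.2552.

x* = 0.2552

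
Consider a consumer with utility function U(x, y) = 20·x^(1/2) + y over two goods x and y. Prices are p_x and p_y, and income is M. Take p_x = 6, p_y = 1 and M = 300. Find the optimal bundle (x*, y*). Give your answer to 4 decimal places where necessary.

x* = 2.7778, y* = 283.3333

MU_x = 10/√x, MU_y = 1. Tangency: 10/√x = p_x/p_y.
Solve: √x = 10·p_y/p_x, so x*(p_x,p_y) = (10·p_y/p_x)², and y* = (M − p_x·x*)/p_y.
Plugging in: x* = (10·1/6)² = 2.7778, y* = 283.3333.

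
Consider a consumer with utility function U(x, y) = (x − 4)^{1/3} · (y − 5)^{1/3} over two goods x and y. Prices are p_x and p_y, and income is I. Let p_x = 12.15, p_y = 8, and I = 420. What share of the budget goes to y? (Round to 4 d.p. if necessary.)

share on y = 0.4898

This is Cobb-Douglas in (x−4, y−5): tangency gives 1/3·p_y·(y−5) = 1/3·p_x·(x−4).
After buying the subsistence bundle (4, 5), a share 0.5 of the remaining income goes to x: x* = 4 + 0.5·(I − 4p_x − 5p_y)/p_x.
Discretionary income = 420 − 4·12.15 − 5·8 = 331.4; x* = 4 + 0.5·331.4/12.15 = 17.6379; y* = 5 + 0.5·331.4/8 = 25.7125.
Expenditure on y: 8·25.7125 = 205.7; share = 0.4898.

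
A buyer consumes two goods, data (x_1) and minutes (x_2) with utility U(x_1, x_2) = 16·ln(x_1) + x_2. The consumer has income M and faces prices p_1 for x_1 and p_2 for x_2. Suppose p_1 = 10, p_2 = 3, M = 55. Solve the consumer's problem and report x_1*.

x_1* = 4.8

MU_x_1 = 16/x_1, MU_x_2 = 1. Tangency: 16/x_1 = p_1/p_2.
So x_1*(p_1,p_2) = 16·p_2/p_1, independent of income; and x_2* = (M − 16·p_2)/p_2.
At the given prices: x_1* = 16·3/10 = 4.8.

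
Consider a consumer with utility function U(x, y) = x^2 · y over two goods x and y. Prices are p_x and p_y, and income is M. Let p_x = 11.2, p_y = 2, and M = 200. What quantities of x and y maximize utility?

x* = 11.9048, y* = 33.3333

MU_x/MU_y = (2·y)/(x); tangency sets this equal to p_x/p_y.
Rearranging, p_y·y = (1/2)·p_x·x. Substituting into the budget gives p_x·x·(1 + (1/2)) = M.
Demand: x*(p_x,p_y,M) = 2/3·M/p_x and y* = 1/3·M/p_y.
At p_x=11.2, p_y=2, M=200: x* = 2/3·200/11.2 = 11.9048, y* = 33.3333.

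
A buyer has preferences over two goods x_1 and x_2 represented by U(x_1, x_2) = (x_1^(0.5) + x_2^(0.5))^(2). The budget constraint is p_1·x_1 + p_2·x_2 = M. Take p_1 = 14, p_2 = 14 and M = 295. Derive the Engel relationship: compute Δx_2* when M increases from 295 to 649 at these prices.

Δx_2* = 12.6429

MU_x_1 ∝ x_1^(-0.5), MU_x_2 ∝ x_2^(-0.5), so MRS = (x_2/x_1)^(0.5) = p_1/p_2.
Solve for the ratio: x_2/x_1 = [p_1/p_2]^(2).
Substitute x_2 = (x_2/x_1)·x_1 into the budget: x_1* = M/(p_1 + p_2·(x_2/x_1)).
Numerically x_2/x_1 = 1, so x_1* = 295/(14 + 14·1) = 10.5357 and x_2* = 1·10.5357 = 10.5357.
At M' = 649: x_2* = 23.1786. Change: 23.1786 − 10.5357 = 12.6429.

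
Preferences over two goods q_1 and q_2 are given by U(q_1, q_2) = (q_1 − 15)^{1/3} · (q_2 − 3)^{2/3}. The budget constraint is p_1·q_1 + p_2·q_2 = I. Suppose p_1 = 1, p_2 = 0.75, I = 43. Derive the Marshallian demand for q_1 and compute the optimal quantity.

q_1* = 23.5833

Let q_1' = q_1−15, q_2' = q_2−3. MRS = (1/2)·q_2'/q_1' = p_1/p_2.
After buying the subsistence bundle (15, 3), a share 1/3 of the remaining income goes to q_1: q_1* = 15 + 1/3·(I − 15p_1 − 3p_2)/p_1.
Discretionary income = 43 − 15·1 − 3·0.75 = 25.75; q_1* = 15 + 1/3·25.75/1 = 23.5833.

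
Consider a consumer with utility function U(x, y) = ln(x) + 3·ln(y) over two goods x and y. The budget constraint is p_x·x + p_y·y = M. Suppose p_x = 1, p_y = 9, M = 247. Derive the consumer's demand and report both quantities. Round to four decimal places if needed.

Tangency: MRS = (1/3)·y/x = p_x/p_y.
Rearranging, p_y·y = 3·p_x·x. Substituting into the budget gives p_x·x·(1 + 3) = M.
Demand: x*(p_x,p_y,M) = 0.25·M/p_x and y* = 0.75·M/p_y.
At p_x=1, p_y=9, M=247: x* = 0.25·247/1 = 61.75, y* = 20.5833.

x* = 61.75, y* = 20.5833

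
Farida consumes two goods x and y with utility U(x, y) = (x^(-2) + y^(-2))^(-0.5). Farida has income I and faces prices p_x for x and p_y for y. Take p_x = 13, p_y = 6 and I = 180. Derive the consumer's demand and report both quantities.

x* = 8.6689, y* = 11.2174

MRS = MU_x/MU_y = (y/x)^(3). Set equal to p_x/p_y.
Solve for the ratio: y/x = [p_x/p_y]^(1/3).
Substitute y = (y/x)·x into the budget: x* = I/(p_x + p_y·(y/x)).
Numerically y/x = 1.293989, so x* = 180/(13 + 6·1.293989) = 8.6689 and y* = 1.293989·8.6689 = 11.2174.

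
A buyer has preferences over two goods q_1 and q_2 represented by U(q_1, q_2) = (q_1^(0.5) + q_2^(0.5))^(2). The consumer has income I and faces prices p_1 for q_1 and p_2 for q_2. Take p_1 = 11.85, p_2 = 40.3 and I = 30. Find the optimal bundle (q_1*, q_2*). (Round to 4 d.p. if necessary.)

q_1* = 1.9564, q_2* = 0.1692

Substitute q_2 = (q_2/q_1)·q_1 into the budget: q_1* = I/(p_1 + p_2·(q_2/q_1)).
Numerically q_2/q_1 = 0.086462, so q_1* = 30/(11.85 + 40.3·0.086462) = 1.9564 and q_2* = 0.086462·1.9564 = 0.1692.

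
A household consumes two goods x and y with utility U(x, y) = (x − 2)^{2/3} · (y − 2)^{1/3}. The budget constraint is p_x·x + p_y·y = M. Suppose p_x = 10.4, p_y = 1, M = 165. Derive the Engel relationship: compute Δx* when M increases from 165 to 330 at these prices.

Δx* = 10.5769

MRS = 2·(y−2)/(x−2). Tangency with p_x/p_y gives y−2 = (1/2)·(p_x/p_y)·(x−2).
After buying the subsistence bundle (2, 2), a share 2/3 of the remaining income goes to x: x* = 2 + 2/3·(M − 2p_x − 2p_y)/p_x.
Discretionary income = 165 − 2·10.4 − 2·1 = 142.2; x* = 2 + 2/3·142.2/10.4 = 11.1154.
At M' = 330: x* = 21.6923. Change: 21.6923 − 11.1154 = 10.5769.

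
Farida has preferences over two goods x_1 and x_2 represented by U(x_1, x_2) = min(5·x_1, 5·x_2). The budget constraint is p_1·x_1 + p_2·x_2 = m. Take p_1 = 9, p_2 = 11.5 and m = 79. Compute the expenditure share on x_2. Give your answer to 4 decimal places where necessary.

share on x_2 = 0.561

With perfect complements, no substitution: consume in ratio x_1:x_2 = 5:5.
Budget: p_1·x_1 + p_2·x_1 = m, so (5·p_1 + 5·p_2)·x_1 = 5·m.
Demand: x_1*(p_1,p_2,m) = 5·m/(5·p_1 + 5·p_2), x_2* = 5·m/(5·p_1 + 5·p_2).
Here 5·9 + 5·11.5 = 102.5, giving x_1* = 3.8537 and x_2* = 3.8537.
Expenditure on x_2: 11.5·3.8537 = 44.3171; share = 0.561.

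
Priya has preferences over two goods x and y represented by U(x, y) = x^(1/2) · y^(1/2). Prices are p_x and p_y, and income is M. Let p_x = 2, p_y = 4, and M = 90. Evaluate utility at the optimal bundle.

MU_x/MU_y = (0.5·y)/(0.5·x); tangency sets this equal to p_x/p_y.
Rearranging, p_y·y = p_x·x. Substituting into the budget gives p_x·x·(1 + 1) = M.
Demand: x*(p_x,p_y,M) = 0.5·M/p_x and y* = 0.5·M/p_y.
At p_x=2, p_y=4, M=90: x* = 0.5·90/2 = 22.5, y* = 11.25.
Utility at the optimum: U(22.5, 11.25) = 15.9099.

V = 15.9099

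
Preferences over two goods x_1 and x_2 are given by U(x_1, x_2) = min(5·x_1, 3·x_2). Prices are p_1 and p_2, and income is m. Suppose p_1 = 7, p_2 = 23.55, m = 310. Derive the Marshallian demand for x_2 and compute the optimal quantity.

x_2* = 11.1712

Leontief preferences: the optimum is at the kink where x_1/3 = x_2/5, i.e. x_2 = (5/3)·x_1.
Budget: p_1·x_1 + p_2·(5/3)·x_1 = m, so (3·p_1 + 5·p_2)·x_1 = 3·m.
Demand: x_1*(p_1,p_2,m) = 3·m/(3·p_1 + 5·p_2), x_2* = 5·m/(3·p_1 + 5·p_2).
Here 3·7 + 5·23.55 = 138.75, giving x_2* = 11.1712.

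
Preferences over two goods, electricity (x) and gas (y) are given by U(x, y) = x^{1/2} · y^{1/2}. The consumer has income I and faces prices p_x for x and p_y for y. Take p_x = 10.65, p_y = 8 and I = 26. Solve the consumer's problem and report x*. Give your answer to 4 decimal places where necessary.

The MRS is y/x. Set MRS = p_x/p_y.
Rearranging, p_y·y = p_x·x. Substituting into the budget gives p_x·x·(1 + 1) = I.
Demand: x*(p_x,p_y,I) = 0.5·I/p_x and y* = 0.5·I/p_y.
At p_x=10.65, p_y=8, I=26: x* = 0.5·26/10.65 = 1.2207.

x* = 1.2207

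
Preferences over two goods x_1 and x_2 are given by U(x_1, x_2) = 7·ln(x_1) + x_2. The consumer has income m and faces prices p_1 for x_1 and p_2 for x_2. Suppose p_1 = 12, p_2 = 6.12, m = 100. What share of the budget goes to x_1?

MU_x_1 = 7/x_1, MU_x_2 = 1. Tangency: 7/x_1 = p_1/p_2.
So x_1*(p_1,p_2) = 7·p_2/p_1, independent of income; and x_2* = (m − 7·p_2)/p_2.
At the given prices: x_1* = 7·6.12/12 = 3.57, and x_2* = 9.3399.
Expenditure on x_1: 12·3.57 = 42.84; share = 0.4284.

share on x_1 = 0.4284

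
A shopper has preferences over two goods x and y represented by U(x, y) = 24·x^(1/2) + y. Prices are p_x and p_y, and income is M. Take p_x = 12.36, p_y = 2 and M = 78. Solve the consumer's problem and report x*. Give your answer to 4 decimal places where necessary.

Utility is quasi-linear in y; the FOC for x is 12/√x = p_x/p_y.
Solve: √x = 12·p_y/p_x, so x*(p_x,p_y) = (12·p_y/p_x)², and y* = (M − p_x·x*)/p_y.
Plugging in: x* = (12·2/12.36)² = 3.7704.

x* = 3.7704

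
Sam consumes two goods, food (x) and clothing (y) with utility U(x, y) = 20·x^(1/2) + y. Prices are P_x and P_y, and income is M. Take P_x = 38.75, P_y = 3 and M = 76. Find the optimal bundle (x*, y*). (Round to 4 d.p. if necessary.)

Set MRS = P_x/P_y: 10·x^(−1/2) = P_x/P_y.
Solve: √x = 10·P_y/P_x, so x*(P_x,P_y) = (10·P_y/P_x)², and y* = (M − P_x·x*)/P_y.
Plugging in: x* = (10·3/38.75)² = 0.5994, y* = 17.5914.

x* = 0.5994, y* = 17.5914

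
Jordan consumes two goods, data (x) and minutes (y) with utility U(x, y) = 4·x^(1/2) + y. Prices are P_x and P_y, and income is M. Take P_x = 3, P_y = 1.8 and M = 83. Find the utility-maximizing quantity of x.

Set MRS = P_x/P_y: 2·x^(−1/2) = P_x/P_y.
Solve: √x = 2·P_y/P_x, so x*(P_x,P_y) = (2·P_y/P_x)², and y* = (M − P_x·x*)/P_y.
Plugging in: x* = (2·1.8/3)² = 1.44.

x* = 1.44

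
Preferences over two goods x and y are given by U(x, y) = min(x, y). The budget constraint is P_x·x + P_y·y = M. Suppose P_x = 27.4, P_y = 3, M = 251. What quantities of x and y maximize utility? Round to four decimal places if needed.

x* = 8.2566, y* = 8.2566

With perfect complements, no substitution: consume in ratio x:y = 1:1.
Budget: P_x·x + P_y·x = M, so (P_x + P_y)·x = M.
Demand: x*(P_x,P_y,M) = M/(P_x + P_y), y* = M/(P_x + P_y).
Here 27.4 + 3 = 30.4, giving x* = 8.2566 and y* = 8.2566.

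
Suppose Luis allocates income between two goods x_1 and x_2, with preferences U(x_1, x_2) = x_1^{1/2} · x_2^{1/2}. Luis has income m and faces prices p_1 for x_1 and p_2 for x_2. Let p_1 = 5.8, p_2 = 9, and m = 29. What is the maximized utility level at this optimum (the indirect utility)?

V = 2.0069

Tangency: MRS = x_2/x_1 = p_1/p_2.
So 0.5·p_2·x_2 = 0.5·p_1·x_1; combined with the budget, a share 0.5 of income goes to x_1.
Demand: x_1*(p_1,p_2,m) = 0.5·m/p_1 and x_2* = 0.5·m/p_2.
At p_1=5.8, p_2=9, m=29: x_1* = 0.5·29/5.8 = 2.5, x_2* = 1.6111.
Utility at the optimum: U(2.5, 1.6111) = 2.0069.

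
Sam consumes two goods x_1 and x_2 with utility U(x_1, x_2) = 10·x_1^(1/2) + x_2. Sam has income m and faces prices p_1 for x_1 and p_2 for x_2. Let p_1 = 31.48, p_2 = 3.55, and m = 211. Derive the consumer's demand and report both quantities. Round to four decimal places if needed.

Utility is quasi-linear in x_2; the FOC for x_1 is 5/√x_1 = p_1/p_2.
Solve: √x_1 = 5·p_2/p_1, so x_1*(p_1,p_2) = (5·p_2/p_1)², and x_2* = (m − p_1·x_1*)/p_2.
Plugging in: x_1* = (5·3.55/31.48)² = 0.3179, x_2* = 56.6174.

x_1* = 0.3179, x_2* = 56.6174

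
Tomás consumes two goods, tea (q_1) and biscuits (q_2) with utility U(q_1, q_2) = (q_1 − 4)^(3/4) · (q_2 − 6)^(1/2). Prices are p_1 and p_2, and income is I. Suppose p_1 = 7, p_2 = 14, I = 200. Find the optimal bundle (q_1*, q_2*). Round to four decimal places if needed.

q_1* = 11.5429, q_2* = 8.5143

Let q_1' = q_1−4, q_2' = q_2−6. MRS = (3/2)·q_2'/q_1' = p_1/p_2.
After buying the subsistence bundle (4, 6), a share 0.6 of the remaining income goes to q_1: q_1* = 4 + 0.6·(I − 4p_1 − 6p_2)/p_1.
Discretionary income = 200 − 4·7 − 6·14 = 88; q_1* = 4 + 0.6·88/7 = 11.5429; q_2* = 6 + 0.4·88/14 = 8.5143.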